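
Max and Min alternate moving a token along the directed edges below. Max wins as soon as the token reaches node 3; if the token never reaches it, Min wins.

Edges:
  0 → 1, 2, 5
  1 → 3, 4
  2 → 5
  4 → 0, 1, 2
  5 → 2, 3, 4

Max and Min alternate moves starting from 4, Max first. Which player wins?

Max

Track states (vertex, player-to-move).
A0 = {(3,Max), (3,Min)}
A1: add {(1,Max), (5,Max)}.
A2: add {(2,Min)}.
A3: add {(0,Max), (4,Max)}.
(4,Max) ∈ A3 ⇒ Max forces the target.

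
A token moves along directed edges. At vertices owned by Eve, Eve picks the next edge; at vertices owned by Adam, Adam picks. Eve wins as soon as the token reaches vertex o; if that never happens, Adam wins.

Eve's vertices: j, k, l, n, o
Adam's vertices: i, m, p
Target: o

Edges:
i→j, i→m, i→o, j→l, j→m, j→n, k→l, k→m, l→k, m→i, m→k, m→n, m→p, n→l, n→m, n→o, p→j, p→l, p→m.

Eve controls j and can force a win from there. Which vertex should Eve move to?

n

A0 = {o}
A1: add {n} — n (Eve) has n→o.
A2: add {j} — j (Eve) has j→n.
A3 = A2; e.g. i (Adam) can still go to m. Fixed point.
From j, successor n is in the attractor (rank 1); the other successors l, m are not.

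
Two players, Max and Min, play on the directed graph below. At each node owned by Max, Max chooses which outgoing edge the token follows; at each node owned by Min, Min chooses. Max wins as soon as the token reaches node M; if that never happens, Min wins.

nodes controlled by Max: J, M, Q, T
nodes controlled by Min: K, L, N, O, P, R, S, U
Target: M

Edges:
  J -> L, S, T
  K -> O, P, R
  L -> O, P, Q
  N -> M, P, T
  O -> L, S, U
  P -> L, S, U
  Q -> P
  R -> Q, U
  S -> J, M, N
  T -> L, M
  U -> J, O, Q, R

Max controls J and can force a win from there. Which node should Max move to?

T

A0 = {M}
A1: add {T} — T (Max) has T→M.
A2: add {J} — J (Max) has J→T.
A3 = A2; e.g. K (Min) can still go to O. Fixed point.
From J, successor T is in the attractor (rank 1); the other successors L, S are not.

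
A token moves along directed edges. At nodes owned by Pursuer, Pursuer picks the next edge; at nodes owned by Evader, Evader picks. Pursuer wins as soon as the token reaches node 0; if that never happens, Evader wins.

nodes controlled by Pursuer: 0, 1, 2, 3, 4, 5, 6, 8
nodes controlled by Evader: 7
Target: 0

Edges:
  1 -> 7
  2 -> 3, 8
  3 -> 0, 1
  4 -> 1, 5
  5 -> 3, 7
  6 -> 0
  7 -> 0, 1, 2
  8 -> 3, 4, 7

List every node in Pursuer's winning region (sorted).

0, 2, 3, 4, 5, 6, 8

A0 = {0}
A1: add {3, 6} — 3 (Pursuer) has 3→0; 6 (Pursuer) has 6→0.
A2: add {2, 5, 8} — 2 (Pursuer) has 2→3; 5 (Pursuer) has 5→3; 8 (Pursuer) has 8→3.
A3: add {4} — 4 (Pursuer) has 4→5.
A4 = A3; e.g. 1 (Pursuer) has no edge into A3. Fixed point.
Pursuer's winning region = {0, 2, 3, 4, 5, 6, 8}.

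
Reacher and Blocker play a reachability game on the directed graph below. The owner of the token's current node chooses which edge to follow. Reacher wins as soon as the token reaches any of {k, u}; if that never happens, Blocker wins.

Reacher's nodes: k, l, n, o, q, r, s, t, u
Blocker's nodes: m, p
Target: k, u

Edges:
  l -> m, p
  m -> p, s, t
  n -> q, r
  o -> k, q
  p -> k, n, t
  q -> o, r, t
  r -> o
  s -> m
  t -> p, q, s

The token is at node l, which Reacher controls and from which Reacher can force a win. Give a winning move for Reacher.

A0 = {k, u}
A1: add {o} — o (Reacher) has o→k.
A2: add {q, r} — q (Reacher) has q→o; r (Reacher) has r→o.
A3: add {n, t} — n (Reacher) has n→q; t (Reacher) has t→q.
A4: add {p} — p (Blocker): all of {k, n, t} already in.
A5: add {l} — l (Reacher) has l→p.
A6 = A5; e.g. m (Blocker) can still go to s. Fixed point.
From l, successor p is in the attractor (rank 4); the other successor m is not.

p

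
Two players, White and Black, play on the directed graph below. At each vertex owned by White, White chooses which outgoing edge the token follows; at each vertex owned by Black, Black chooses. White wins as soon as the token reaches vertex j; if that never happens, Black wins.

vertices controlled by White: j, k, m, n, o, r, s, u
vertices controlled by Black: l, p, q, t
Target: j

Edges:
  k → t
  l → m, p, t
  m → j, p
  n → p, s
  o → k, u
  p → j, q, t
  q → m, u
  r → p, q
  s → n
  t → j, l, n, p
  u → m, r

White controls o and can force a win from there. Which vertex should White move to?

u

A0 = {j}
A1: add {m} — m (White) has m→j.
A2: add {u} — u (White) has u→m.
A3: add {o, q} — o (White) has o→u; q (Black): all of {m, u} already in.
A4: add {r} — r (White) has r→q.
A5 = A4; e.g. k (White) has no edge into A4. Fixed point.
From o, successor u is in the attractor (rank 2); the other successor k is not.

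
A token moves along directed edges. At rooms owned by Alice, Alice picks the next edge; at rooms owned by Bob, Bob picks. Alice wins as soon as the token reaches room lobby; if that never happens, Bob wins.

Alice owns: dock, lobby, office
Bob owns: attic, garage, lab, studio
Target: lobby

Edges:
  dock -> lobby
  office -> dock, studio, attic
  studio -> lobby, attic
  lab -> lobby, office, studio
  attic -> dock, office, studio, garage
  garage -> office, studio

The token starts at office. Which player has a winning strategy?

Alice

A0 = {lobby}
A1: add {dock} — dock (Alice) has dock→lobby.
A2: add {office} — office (Alice) has office→dock.
A3 = A2; e.g. studio (Bob) can still go to attic. Fixed point.
office ∈ A2, so Alice can force the target.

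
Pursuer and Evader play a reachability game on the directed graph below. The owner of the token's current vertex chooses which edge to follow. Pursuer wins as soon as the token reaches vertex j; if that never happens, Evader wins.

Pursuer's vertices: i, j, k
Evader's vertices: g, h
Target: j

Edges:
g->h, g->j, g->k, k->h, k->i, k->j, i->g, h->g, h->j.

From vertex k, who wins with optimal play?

Pursuer

A0 = {j}
A1: add {k} — k (Pursuer) has k→j.
A2 = A1; e.g. g (Evader) can still go to h. Fixed point.
k ∈ A1, so Pursuer can force the target.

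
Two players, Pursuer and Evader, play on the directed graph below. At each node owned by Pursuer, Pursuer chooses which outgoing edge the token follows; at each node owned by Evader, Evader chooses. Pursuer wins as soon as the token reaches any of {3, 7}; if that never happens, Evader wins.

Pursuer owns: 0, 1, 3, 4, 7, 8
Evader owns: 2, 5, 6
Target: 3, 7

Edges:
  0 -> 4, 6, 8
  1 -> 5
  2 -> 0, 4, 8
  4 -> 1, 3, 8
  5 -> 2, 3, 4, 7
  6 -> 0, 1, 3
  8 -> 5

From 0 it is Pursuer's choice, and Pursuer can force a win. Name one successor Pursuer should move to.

4

A0 = {3, 7}
A1: add {4} — 4 (Pursuer) has 4→3.
A2: add {0} — 0 (Pursuer) has 0→4.
A3 = A2; e.g. 1 (Pursuer) has no edge into A2. Fixed point.
From 0, successor 4 is in the attractor (rank 1); the other successors 6, 8 are not.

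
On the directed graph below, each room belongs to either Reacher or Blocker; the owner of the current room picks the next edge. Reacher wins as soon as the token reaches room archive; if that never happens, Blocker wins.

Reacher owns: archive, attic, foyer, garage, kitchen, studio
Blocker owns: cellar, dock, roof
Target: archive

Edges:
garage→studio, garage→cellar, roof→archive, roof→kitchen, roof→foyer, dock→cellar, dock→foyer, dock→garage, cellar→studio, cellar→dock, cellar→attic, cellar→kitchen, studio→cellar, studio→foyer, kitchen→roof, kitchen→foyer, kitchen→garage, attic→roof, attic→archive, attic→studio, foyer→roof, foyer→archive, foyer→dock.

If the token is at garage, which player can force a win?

Reacher

A0 = {archive}
A1: add {attic, foyer} — attic (Reacher) has attic→archive; foyer (Reacher) has foyer→archive.
A2: add {kitchen, studio} — studio (Reacher) has studio→foyer; kitchen (Reacher) has kitchen→foyer.
A3: add {garage, roof} — roof (Blocker): all of {archive, kitchen, foyer} already in; garage (Reacher) has garage→studio.
A4 = A3; e.g. dock (Blocker) can still go to cellar. Fixed point.
garage ∈ A3, so Reacher can force the target.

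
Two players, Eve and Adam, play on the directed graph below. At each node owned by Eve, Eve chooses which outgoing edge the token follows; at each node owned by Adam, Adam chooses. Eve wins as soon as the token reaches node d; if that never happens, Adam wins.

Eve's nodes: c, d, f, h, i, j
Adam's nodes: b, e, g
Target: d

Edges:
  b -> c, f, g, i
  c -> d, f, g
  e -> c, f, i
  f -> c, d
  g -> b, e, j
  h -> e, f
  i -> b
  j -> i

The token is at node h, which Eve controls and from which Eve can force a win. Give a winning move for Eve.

A0 = {d}
A1: add {c, f} — c (Eve) has c→d; f (Eve) has f→d.
A2: add {h} — h (Eve) has h→f.
A3 = A2; e.g. b (Adam) can still go to g. Fixed point.
From h, successor f is in the attractor (rank 1); the other successor e is not.

f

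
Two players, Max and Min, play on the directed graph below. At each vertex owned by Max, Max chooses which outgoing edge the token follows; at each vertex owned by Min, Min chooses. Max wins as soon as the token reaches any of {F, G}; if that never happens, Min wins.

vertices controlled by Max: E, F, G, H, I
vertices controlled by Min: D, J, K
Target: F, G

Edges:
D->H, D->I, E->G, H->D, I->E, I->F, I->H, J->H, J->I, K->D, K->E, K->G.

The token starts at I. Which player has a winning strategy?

A0 = {F, G}
A1: add {E, I} — E (Max) has E→G; I (Max) has I→F.
A2 = A1; e.g. D (Min) can still go to H. Fixed point.
I ∈ A1, so Max can force the target.

Max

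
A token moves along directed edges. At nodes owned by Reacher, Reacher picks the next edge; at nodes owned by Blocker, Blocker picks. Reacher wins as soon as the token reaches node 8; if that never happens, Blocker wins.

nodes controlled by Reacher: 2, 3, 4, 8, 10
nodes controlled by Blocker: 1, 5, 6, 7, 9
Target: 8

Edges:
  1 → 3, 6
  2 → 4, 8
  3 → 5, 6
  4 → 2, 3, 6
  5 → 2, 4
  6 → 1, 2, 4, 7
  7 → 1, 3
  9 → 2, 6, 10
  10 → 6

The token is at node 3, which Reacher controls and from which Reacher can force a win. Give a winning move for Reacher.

A0 = {8}
A1: add {2} — 2 (Reacher) has 2→8.
A2: add {4} — 4 (Reacher) has 4→2.
A3: add {5} — 5 (Blocker): all of {2, 4} already in.
A4: add {3} — 3 (Reacher) has 3→5.
A5 = A4; e.g. 1 (Blocker) can still go to 6. Fixed point.
From 3, successor 5 is in the attractor (rank 3); the other successor 6 is not.

5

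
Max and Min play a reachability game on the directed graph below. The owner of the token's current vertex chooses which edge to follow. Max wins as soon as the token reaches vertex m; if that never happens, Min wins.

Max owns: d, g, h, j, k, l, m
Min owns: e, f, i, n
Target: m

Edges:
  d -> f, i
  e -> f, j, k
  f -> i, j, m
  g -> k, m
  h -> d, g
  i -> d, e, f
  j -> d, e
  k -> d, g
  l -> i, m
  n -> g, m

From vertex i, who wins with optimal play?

Min

A0 = {m}
A1: add {g, l} — g (Max) has g→m; l (Max) has l→m.
A2: add {h, k, n} — h (Max) has h→g; k (Max) has k→g; n (Min): all of {g, m} already in.
A3 = A2; e.g. d (Max) has no edge into A2. Fixed point.
i never enters the attractor, so Min can avoid the target forever.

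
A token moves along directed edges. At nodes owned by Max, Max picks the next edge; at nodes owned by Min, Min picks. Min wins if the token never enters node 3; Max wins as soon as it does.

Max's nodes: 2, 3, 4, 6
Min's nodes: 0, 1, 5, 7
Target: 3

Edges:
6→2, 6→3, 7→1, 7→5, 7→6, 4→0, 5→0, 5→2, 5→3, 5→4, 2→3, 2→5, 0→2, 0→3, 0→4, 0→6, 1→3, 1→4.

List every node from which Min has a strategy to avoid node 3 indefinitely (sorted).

A0 = {3}
A1: add {2, 6} — 2 (Max) has 2→3; 6 (Max) has 6→3.
A2 = A1; e.g. 0 (Min) can still go to 4. Fixed point.
Max's attractor = {2, 3, 6}; Min avoids the target exactly from the complement.

0, 1, 4, 5, 7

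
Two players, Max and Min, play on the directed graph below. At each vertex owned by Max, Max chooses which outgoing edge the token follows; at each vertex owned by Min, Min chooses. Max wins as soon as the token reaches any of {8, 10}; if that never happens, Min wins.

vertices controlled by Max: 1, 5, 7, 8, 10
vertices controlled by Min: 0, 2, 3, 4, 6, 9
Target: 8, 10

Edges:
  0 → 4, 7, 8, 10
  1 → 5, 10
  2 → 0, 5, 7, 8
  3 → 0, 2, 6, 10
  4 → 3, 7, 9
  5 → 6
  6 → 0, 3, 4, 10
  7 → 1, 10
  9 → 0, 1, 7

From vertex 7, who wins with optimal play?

A0 = {8, 10}
A1: add {1, 7} — 1 (Max) has 1→10; 7 (Max) has 7→10.
A2 = A1; e.g. 0 (Min) can still go to 4. Fixed point.
7 ∈ A1, so Max can force the target.

Max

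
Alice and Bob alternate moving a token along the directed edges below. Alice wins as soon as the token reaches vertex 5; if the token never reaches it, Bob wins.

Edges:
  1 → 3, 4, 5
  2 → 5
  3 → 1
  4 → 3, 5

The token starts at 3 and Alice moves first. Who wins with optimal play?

Bob

Track states (vertex, player-to-move).
A0 = {(5,Alice), (5,Bob)}
A1: add {(1,Alice), (2,Alice), (2,Bob), (4,Alice)}.
A2: add {(3,Bob)}.
A3 = A2; e.g. (1,Bob) stays out. (3,Alice) never enters ⇒ Bob avoids the target.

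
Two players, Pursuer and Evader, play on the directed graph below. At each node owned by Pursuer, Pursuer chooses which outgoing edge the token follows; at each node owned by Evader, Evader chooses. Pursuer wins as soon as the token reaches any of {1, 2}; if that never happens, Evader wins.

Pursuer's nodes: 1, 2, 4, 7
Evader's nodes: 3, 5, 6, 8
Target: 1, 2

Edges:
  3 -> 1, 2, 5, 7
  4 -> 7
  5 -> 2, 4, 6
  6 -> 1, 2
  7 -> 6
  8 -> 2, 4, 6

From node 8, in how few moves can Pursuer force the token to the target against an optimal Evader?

A0 = {1, 2}
A1: add {6} — 6 (Evader): all of {1, 2} already in.
A2: add {7} — 7 (Pursuer) has 7→6.
A3: add {4} — 4 (Pursuer) has 4→7.
A4: add {5, 8} — 5 (Evader): all of {2, 4, 6} already in; 8 (Evader): all of {2, 4, 6} already in.
8 enters the attractor at level 4, so Pursuer can force the target in 4 moves from there.

4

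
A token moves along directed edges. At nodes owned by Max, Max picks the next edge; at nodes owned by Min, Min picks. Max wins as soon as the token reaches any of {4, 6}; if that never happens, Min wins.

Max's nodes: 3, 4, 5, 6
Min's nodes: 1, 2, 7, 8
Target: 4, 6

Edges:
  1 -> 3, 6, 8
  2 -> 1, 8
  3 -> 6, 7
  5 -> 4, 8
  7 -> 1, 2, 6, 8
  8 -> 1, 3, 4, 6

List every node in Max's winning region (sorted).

A0 = {4, 6}
A1: add {3, 5} — 3 (Max) has 3→6; 5 (Max) has 5→4.
A2 = A1; e.g. 1 (Min) can still go to 8. Fixed point.
Max's winning region = {3, 4, 5, 6}.

3, 4, 5, 6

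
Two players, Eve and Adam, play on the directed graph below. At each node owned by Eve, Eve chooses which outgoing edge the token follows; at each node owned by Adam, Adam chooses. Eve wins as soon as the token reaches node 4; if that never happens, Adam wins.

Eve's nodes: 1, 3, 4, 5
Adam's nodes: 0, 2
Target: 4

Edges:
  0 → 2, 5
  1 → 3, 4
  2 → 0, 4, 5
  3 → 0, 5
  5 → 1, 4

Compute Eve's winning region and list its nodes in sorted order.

1, 3, 4, 5

A0 = {4}
A1: add {1, 5} — 1 (Eve) has 1→4; 5 (Eve) has 5→4.
A2: add {3} — 3 (Eve) has 3→5.
A3 = A2; e.g. 0 (Adam) can still go to 2. Fixed point.
Eve's winning region = {1, 3, 4, 5}.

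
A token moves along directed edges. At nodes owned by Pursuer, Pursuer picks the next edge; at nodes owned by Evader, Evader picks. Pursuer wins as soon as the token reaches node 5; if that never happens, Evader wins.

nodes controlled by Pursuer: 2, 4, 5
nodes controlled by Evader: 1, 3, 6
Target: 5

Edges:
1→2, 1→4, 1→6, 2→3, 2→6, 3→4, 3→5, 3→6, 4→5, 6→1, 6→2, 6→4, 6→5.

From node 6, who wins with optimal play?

A0 = {5}
A1: add {4} — 4 (Pursuer) has 4→5.
A2 = A1; e.g. 1 (Evader) can still go to 2. Fixed point.
6 never enters the attractor, so Evader can avoid the target forever.

Evader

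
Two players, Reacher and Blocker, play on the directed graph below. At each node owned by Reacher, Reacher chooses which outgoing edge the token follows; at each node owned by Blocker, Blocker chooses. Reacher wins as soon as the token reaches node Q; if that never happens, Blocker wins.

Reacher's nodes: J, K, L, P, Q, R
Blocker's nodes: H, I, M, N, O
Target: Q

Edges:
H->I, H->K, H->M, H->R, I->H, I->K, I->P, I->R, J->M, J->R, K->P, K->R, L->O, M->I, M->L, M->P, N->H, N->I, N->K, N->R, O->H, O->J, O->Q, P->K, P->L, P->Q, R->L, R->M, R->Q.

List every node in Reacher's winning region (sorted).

J, K, P, Q, R

A0 = {Q}
A1: add {P, R} — P (Reacher) has P→Q; R (Reacher) has R→Q.
A2: add {J, K} — J (Reacher) has J→R; K (Reacher) has K→P.
A3 = A2; e.g. H (Blocker) can still go to I. Fixed point.
Reacher's winning region = {J, K, P, Q, R}.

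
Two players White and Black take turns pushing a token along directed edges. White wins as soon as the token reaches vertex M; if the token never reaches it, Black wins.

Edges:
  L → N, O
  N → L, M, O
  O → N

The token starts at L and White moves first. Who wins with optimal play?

White

Track states (vertex, player-to-move).
A0 = {(M,White), (M,Black)}
A1: add {(N,White)}.
A2: add {(O,Black)}.
A3: add {(L,White)}.
(L,White) ∈ A3 ⇒ White forces the target.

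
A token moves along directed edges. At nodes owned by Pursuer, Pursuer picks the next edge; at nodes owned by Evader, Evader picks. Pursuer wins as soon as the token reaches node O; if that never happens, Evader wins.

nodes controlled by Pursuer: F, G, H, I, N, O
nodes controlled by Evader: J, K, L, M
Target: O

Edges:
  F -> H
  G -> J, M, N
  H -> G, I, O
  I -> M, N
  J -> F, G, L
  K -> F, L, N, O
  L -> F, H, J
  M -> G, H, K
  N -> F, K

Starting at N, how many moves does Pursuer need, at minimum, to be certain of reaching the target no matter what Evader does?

A0 = {O}
A1: add {H} — H (Pursuer) has H→O.
A2: add {F} — F (Pursuer) has F→H.
A3: add {N} — N (Pursuer) has N→F.
N enters the attractor at level 3, so Pursuer can force the target in 3 moves from there.

3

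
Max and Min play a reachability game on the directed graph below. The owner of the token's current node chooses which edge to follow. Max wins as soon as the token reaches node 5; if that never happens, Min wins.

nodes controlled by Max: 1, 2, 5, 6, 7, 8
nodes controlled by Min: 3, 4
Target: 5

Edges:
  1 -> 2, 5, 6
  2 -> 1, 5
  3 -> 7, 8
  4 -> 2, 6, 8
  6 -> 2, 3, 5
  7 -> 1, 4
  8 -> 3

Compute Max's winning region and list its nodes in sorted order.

1, 2, 5, 6, 7

A0 = {5}
A1: add {1, 2, 6} — 1 (Max) has 1→5; 2 (Max) has 2→5; 6 (Max) has 6→5.
A2: add {7} — 7 (Max) has 7→1.
A3 = A2; e.g. 3 (Min) can still go to 8. Fixed point.
Max's winning region = {1, 2, 5, 6, 7}.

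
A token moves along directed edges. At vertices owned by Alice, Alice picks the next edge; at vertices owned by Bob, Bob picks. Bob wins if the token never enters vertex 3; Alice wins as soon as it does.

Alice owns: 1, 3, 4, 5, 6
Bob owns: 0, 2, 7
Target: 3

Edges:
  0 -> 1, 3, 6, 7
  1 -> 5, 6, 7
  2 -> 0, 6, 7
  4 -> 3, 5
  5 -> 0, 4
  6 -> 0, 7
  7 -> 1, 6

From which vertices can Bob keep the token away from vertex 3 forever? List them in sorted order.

0, 2, 6, 7

A0 = {3}
A1: add {4} — 4 (Alice) has 4→3.
A2: add {5} — 5 (Alice) has 5→4.
A3: add {1} — 1 (Alice) has 1→5.
A4 = A3; e.g. 0 (Bob) can still go to 6. Fixed point.
Alice's attractor = {1, 3, 4, 5}; Bob avoids the target exactly from the complement.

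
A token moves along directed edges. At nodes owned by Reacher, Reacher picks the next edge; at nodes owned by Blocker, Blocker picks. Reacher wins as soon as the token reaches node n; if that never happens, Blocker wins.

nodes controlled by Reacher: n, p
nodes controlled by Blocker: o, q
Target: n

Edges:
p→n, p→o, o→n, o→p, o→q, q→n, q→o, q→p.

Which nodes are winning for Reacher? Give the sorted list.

A0 = {n}
A1: add {p} — p (Reacher) has p→n.
A2 = A1; e.g. o (Blocker) can still go to q. Fixed point.
Reacher's winning region = {n, p}.

n, p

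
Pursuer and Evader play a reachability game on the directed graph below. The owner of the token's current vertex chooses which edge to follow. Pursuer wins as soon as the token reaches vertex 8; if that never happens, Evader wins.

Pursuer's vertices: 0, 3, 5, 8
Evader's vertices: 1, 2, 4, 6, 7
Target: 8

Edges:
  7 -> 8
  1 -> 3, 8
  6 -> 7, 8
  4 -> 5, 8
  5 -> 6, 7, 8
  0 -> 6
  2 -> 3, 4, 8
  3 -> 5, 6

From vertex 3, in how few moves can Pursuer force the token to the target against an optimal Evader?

A0 = {8}
A1: add {5, 7} — 5 (Pursuer) has 5→8; 7 (Evader): all of {8} already in.
A2: add {3, 4, 6} — 3 (Pursuer) has 3→5; 4 (Evader): all of {5, 8} already in; 6 (Evader): all of {7, 8} already in.
3 enters the attractor at level 2, so Pursuer can force the target in 2 moves from there.

2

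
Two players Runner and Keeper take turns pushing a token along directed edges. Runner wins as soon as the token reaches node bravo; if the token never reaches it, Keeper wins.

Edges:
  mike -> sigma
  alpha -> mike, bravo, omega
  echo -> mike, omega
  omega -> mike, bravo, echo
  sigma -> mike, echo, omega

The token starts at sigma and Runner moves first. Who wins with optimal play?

Track states (vertex, player-to-move).
A0 = {(bravo,Runner), (bravo,Keeper)}
A1: add {(alpha,Runner), (omega,Runner)}.
A2 = A1; e.g. (mike,Runner) stays out. (sigma,Runner) never enters ⇒ Keeper avoids the target.

Keeper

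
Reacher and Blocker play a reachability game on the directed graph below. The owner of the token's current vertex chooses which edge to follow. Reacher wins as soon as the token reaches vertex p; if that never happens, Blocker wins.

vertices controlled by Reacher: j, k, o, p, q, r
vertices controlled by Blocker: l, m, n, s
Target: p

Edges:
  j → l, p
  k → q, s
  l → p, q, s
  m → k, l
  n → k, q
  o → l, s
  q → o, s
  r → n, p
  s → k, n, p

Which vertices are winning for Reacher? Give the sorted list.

A0 = {p}
A1: add {j, r} — j (Reacher) has j→p; r (Reacher) has r→p.
A2 = A1; e.g. k (Reacher) has no edge into A1. Fixed point.
Reacher's winning region = {j, p, r}.

j, p, r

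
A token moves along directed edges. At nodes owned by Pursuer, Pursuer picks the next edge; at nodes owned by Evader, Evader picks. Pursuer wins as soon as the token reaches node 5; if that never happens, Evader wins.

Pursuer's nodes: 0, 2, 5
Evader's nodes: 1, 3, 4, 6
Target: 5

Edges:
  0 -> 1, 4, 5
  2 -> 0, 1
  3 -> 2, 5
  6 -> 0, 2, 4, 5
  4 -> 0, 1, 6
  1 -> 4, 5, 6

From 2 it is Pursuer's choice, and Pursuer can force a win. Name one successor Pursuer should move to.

A0 = {5}
A1: add {0} — 0 (Pursuer) has 0→5.
A2: add {2} — 2 (Pursuer) has 2→0.
A3: add {3} — 3 (Evader): all of {2, 5} already in.
A4 = A3; e.g. 1 (Evader) can still go to 4. Fixed point.
From 2, successor 0 is in the attractor (rank 1); the other successor 1 is not.

0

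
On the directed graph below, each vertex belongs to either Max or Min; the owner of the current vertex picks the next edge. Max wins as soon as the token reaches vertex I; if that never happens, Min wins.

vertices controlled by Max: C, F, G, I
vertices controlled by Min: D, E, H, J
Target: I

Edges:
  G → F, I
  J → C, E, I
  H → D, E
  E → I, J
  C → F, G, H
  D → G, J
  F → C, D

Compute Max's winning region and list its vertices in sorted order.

C, F, G, I

A0 = {I}
A1: add {G} — G (Max) has G→I.
A2: add {C} — C (Max) has C→G.
A3: add {F} — F (Max) has F→C.
A4 = A3; e.g. D (Min) can still go to J. Fixed point.
Max's winning region = {C, F, G, I}.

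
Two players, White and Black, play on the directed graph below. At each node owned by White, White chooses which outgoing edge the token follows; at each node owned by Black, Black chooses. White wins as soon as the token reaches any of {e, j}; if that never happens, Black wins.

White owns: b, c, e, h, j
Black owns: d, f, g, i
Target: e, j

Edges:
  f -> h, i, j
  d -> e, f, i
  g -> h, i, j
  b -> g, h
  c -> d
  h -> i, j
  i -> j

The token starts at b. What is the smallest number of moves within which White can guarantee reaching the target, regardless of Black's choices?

2

A0 = {e, j}
A1: add {h, i} — h (White) has h→j; i (Black): all of {j} already in.
A2: add {b, f, g} — b (White) has b→h; f (Black): all of {h, i, j} already in; g (Black): all of {h, i, j} already in.
b enters the attractor at level 2, so White can force the target in 2 moves from there.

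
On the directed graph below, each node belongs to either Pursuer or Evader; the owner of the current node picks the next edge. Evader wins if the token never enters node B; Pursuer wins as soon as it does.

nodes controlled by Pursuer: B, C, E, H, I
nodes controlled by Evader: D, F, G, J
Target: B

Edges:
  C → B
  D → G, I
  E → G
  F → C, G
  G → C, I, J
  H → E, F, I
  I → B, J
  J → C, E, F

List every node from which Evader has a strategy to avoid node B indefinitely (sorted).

D, E, F, G, J

A0 = {B}
A1: add {C, I} — C (Pursuer) has C→B; I (Pursuer) has I→B.
A2: add {H} — H (Pursuer) has H→I.
A3 = A2; e.g. D (Evader) can still go to G. Fixed point.
Pursuer's attractor = {B, C, H, I}; Evader avoids the target exactly from the complement.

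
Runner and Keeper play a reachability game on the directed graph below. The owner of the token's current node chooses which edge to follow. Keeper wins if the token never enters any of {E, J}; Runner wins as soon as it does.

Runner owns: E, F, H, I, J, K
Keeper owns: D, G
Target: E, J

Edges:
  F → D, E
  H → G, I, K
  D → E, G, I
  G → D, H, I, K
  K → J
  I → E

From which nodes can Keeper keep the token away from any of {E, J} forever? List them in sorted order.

D, G

A0 = {E, J}
A1: add {F, I, K} — F (Runner) has F→E; I (Runner) has I→E; K (Runner) has K→J.
A2: add {H} — H (Runner) has H→I.
A3 = A2; e.g. D (Keeper) can still go to G. Fixed point.
Runner's attractor = {E, F, H, I, J, K}; Keeper avoids the target exactly from the complement.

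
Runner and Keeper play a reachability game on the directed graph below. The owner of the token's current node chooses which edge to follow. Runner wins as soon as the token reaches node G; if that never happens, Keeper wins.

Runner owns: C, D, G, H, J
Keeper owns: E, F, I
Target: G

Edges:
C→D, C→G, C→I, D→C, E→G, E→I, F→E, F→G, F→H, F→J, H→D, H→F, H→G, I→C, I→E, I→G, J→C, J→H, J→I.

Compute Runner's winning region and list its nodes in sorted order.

A0 = {G}
A1: add {C, H} — C (Runner) has C→G; H (Runner) has H→G.
A2: add {D, J} — D (Runner) has D→C; J (Runner) has J→C.
A3 = A2; e.g. E (Keeper) can still go to I. Fixed point.
Runner's winning region = {C, D, G, H, J}.

C, D, G, H, J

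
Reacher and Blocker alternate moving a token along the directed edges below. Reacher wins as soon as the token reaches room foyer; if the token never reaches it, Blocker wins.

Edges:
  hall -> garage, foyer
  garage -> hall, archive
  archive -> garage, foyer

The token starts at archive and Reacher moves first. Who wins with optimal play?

Track states (vertex, player-to-move).
A0 = {(foyer,Reacher), (foyer,Blocker)}
A1: add {(hall,Reacher), (archive,Reacher)}.
(archive,Reacher) ∈ A1 ⇒ Reacher forces the target.

Reacher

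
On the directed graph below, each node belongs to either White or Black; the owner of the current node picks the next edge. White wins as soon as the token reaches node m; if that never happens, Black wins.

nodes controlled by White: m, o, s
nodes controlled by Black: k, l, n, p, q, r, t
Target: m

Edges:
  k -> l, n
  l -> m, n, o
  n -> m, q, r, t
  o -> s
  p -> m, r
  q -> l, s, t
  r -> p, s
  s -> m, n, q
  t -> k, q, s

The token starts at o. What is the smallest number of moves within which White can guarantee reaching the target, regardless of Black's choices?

A0 = {m}
A1: add {s} — s (White) has s→m.
A2: add {o} — o (White) has o→s.
A3 = A2; e.g. k (Black) can still go to l. Fixed point.
o enters the attractor at level 2, so White can force the target in 2 moves from there.

2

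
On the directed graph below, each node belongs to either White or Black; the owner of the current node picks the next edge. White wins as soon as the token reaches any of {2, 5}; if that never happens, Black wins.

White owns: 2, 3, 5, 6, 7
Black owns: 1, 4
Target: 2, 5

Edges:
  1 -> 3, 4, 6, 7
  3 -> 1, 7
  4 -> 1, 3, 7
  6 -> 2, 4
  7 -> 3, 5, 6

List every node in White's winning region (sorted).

2, 3, 5, 6, 7

A0 = {2, 5}
A1: add {6, 7} — 6 (White) has 6→2; 7 (White) has 7→5.
A2: add {3} — 3 (White) has 3→7.
A3 = A2; e.g. 1 (Black) can still go to 4. Fixed point.
White's winning region = {2, 3, 5, 6, 7}.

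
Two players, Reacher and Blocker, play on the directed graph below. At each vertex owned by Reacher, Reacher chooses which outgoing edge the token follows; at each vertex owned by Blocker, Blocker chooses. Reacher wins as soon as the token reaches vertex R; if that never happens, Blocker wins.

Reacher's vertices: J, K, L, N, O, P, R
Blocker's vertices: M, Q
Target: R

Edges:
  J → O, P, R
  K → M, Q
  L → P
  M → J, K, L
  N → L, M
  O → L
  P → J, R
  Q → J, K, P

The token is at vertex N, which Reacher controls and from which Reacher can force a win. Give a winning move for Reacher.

L

A0 = {R}
A1: add {J, P} — J (Reacher) has J→R; P (Reacher) has P→R.
A2: add {L} — L (Reacher) has L→P.
A3: add {N, O} — N (Reacher) has N→L; O (Reacher) has O→L.
A4 = A3; e.g. K (Reacher) has no edge into A3. Fixed point.
From N, successor L is in the attractor (rank 2); the other successor M is not.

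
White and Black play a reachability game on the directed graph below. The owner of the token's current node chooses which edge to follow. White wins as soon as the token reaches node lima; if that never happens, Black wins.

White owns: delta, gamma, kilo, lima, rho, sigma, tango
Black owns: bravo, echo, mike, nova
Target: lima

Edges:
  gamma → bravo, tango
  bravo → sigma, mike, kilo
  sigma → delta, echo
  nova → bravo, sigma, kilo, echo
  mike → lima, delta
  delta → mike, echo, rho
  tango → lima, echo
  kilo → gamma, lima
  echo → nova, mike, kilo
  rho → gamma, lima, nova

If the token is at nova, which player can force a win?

A0 = {lima}
A1: add {kilo, rho, tango} — tango (White) has tango→lima; kilo (White) has kilo→lima; rho (White) has rho→lima.
A2: add {delta, gamma} — gamma (White) has gamma→tango; delta (White) has delta→rho.
A3: add {mike, sigma} — sigma (White) has sigma→delta; mike (Black): all of {lima, delta} already in.
A4: add {bravo} — bravo (Black): all of {sigma, mike, kilo} already in.
A5 = A4; e.g. nova (Black) can still go to echo. Fixed point.
nova never enters the attractor, so Black can avoid the target forever.

Black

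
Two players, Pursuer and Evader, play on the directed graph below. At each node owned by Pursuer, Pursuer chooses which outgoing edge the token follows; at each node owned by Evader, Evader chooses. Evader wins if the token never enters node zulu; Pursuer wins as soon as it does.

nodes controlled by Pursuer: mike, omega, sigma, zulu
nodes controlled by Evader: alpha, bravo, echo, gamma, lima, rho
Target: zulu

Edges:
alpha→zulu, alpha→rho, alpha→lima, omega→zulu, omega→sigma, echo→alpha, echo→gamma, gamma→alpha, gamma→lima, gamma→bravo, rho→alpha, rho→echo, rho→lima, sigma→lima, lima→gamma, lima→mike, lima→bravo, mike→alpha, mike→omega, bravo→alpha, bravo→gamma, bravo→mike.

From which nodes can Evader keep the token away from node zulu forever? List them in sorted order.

A0 = {zulu}
A1: add {omega} — omega (Pursuer) has omega→zulu.
A2: add {mike} — mike (Pursuer) has mike→omega.
A3 = A2; e.g. alpha (Evader) can still go to rho. Fixed point.
Pursuer's attractor = {mike, omega, zulu}; Evader avoids the target exactly from the complement.

alpha, bravo, echo, gamma, lima, rho, sigma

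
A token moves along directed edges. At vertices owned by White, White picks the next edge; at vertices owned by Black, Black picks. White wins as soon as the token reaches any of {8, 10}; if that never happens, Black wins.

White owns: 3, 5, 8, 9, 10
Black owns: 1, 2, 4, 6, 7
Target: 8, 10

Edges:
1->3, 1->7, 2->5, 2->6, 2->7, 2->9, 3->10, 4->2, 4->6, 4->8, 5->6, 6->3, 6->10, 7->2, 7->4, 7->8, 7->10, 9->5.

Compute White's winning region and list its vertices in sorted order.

A0 = {8, 10}
A1: add {3} — 3 (White) has 3→10.
A2: add {6} — 6 (Black): all of {3, 10} already in.
A3: add {5} — 5 (White) has 5→6.
A4: add {9} — 9 (White) has 9→5.
A5 = A4; e.g. 1 (Black) can still go to 7. Fixed point.
White's winning region = {3, 5, 6, 8, 9, 10}.

3, 5, 6, 8, 9, 10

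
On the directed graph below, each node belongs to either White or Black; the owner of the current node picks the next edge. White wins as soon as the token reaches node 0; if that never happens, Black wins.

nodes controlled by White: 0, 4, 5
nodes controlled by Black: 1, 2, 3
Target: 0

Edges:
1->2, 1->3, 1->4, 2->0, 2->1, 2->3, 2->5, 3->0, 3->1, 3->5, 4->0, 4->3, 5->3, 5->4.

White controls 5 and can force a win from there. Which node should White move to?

4

A0 = {0}
A1: add {4} — 4 (White) has 4→0.
A2: add {5} — 5 (White) has 5→4.
A3 = A2; e.g. 1 (Black) can still go to 2. Fixed point.
From 5, successor 4 is in the attractor (rank 1); the other successor 3 is not.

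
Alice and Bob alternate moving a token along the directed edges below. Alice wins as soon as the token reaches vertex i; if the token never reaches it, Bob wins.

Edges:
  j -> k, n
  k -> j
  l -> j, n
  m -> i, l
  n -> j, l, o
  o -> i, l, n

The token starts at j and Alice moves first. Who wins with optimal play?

Bob

Track states (vertex, player-to-move).
A0 = {(i,Alice), (i,Bob)}
A1: add {(m,Alice), (o,Alice)}.
A2 = A1; e.g. (j,Alice) stays out. (j,Alice) never enters ⇒ Bob avoids the target.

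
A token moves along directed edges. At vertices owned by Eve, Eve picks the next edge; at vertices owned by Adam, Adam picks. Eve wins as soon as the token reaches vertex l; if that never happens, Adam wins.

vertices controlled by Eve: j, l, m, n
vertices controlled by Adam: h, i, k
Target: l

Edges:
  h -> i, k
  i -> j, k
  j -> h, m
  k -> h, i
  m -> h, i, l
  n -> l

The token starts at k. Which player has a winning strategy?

A0 = {l}
A1: add {m, n} — m (Eve) has m→l; n (Eve) has n→l.
A2: add {j} — j (Eve) has j→m.
A3 = A2; e.g. h (Adam) can still go to i. Fixed point.
k never enters the attractor, so Adam can avoid the target forever.

Adam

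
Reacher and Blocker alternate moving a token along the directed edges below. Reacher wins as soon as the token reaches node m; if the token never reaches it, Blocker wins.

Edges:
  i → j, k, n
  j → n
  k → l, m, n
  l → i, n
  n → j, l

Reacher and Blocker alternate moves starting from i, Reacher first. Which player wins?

Blocker

Track states (vertex, player-to-move).
A0 = {(m,Reacher), (m,Blocker)}
A1: add {(k,Reacher)}.
A2 = A1; e.g. (i,Reacher) stays out. (i,Reacher) never enters ⇒ Blocker avoids the target.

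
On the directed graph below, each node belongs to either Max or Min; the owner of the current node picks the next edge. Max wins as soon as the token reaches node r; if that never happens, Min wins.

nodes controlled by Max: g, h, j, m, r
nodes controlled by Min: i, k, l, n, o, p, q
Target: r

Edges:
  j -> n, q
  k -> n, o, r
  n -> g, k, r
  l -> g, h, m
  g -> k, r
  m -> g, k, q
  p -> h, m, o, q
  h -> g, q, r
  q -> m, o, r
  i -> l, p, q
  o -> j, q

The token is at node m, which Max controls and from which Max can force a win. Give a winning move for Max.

g

A0 = {r}
A1: add {g, h} — g (Max) has g→r; h (Max) has h→r.
A2: add {m} — m (Max) has m→g.
A3: add {l} — l (Min): all of {g, h, m} already in.
A4 = A3; e.g. i (Min) can still go to p. Fixed point.
From m, successor g is in the attractor (rank 1); the other successors k, q are not.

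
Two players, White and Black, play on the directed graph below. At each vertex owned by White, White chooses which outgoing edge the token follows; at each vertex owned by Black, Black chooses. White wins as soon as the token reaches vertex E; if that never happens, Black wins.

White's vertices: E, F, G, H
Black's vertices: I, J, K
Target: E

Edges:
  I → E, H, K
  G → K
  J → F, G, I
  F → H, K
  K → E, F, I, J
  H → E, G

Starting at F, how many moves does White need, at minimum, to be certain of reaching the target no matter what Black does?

2

A0 = {E}
A1: add {H} — H (White) has H→E.
A2: add {F} — F (White) has F→H.
A3 = A2; e.g. G (White) has no edge into A2. Fixed point.
F enters the attractor at level 2, so White can force the target in 2 moves from there.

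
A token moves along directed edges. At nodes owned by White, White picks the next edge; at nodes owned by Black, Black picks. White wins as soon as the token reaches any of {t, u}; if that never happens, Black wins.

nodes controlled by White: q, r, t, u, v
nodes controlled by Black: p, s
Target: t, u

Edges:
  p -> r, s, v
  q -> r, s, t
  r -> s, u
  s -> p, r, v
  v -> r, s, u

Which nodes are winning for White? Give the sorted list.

A0 = {t, u}
A1: add {q, r, v} — q (White) has q→t; r (White) has r→u; v (White) has v→u.
A2 = A1; e.g. p (Black) can still go to s. Fixed point.
White's winning region = {q, r, t, u, v}.

q, r, t, u, v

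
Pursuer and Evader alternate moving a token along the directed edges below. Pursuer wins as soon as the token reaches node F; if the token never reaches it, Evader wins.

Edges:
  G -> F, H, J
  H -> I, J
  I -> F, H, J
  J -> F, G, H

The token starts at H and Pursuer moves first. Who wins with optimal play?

Track states (vertex, player-to-move).
A0 = {(F,Pursuer), (F,Evader)}
A1: add {(G,Pursuer), (I,Pursuer), (J,Pursuer)}.
A2: add {(H,Evader)}.
A3 = A2; e.g. (G,Evader) stays out. (H,Pursuer) never enters ⇒ Evader avoids the target.

Evader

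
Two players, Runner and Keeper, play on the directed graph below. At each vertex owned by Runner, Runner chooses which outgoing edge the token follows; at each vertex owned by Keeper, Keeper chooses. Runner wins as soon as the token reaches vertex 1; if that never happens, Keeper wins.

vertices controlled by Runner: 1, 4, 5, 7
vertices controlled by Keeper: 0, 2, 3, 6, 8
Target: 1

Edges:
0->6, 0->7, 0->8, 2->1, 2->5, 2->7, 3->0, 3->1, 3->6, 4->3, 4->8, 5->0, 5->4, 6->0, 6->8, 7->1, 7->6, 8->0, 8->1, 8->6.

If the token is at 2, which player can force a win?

Keeper

A0 = {1}
A1: add {7} — 7 (Runner) has 7→1.
A2 = A1; e.g. 0 (Keeper) can still go to 6. Fixed point.
2 never enters the attractor, so Keeper can avoid the target forever.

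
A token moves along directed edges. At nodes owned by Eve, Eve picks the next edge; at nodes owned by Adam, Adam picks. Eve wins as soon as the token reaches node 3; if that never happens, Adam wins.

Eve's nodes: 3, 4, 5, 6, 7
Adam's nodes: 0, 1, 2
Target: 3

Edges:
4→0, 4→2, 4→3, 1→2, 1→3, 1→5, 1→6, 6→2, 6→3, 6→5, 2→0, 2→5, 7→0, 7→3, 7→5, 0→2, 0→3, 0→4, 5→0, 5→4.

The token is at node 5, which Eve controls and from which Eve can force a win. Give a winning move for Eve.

A0 = {3}
A1: add {4, 6, 7} — 4 (Eve) has 4→3; 6 (Eve) has 6→3; 7 (Eve) has 7→3.
A2: add {5} — 5 (Eve) has 5→4.
A3 = A2; e.g. 0 (Adam) can still go to 2. Fixed point.
From 5, successor 4 is in the attractor (rank 1); the other successor 0 is not.

4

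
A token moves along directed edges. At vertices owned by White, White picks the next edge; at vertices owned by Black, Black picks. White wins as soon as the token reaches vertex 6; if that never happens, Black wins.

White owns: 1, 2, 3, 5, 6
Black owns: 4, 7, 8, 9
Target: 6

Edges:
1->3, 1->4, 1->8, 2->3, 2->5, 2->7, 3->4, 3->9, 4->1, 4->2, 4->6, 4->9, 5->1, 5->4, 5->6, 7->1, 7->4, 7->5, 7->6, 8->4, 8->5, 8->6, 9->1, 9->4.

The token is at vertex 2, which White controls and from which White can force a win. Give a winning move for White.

5

A0 = {6}
A1: add {5} — 5 (White) has 5→6.
A2: add {2} — 2 (White) has 2→5.
A3 = A2; e.g. 1 (White) has no edge into A2. Fixed point.
From 2, successor 5 is in the attractor (rank 1); the other successors 3, 7 are not.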